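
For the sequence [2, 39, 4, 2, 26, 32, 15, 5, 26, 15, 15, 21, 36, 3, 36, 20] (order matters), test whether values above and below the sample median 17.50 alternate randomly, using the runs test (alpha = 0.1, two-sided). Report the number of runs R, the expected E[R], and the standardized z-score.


Step 1: Compute median = 17.50; label A = above, B = below.
Labels in order: BABBAABBABBAABAA  (n_A = 8, n_B = 8)
Step 2: Count runs R = 10.
Step 3: Under H0 (random ordering), E[R] = 2*n_A*n_B/(n_A+n_B) + 1 = 2*8*8/16 + 1 = 9.0000.
        Var[R] = 2*n_A*n_B*(2*n_A*n_B - n_A - n_B) / ((n_A+n_B)^2 * (n_A+n_B-1)) = 14336/3840 = 3.7333.
        SD[R] = 1.9322.
Step 4: Continuity-corrected z = (R - 0.5 - E[R]) / SD[R] = (10 - 0.5 - 9.0000) / 1.9322 = 0.2588.
Step 5: Two-sided p-value via normal approximation = 2*(1 - Phi(|z|)) = 0.795809.
Step 6: alpha = 0.1. fail to reject H0.

R = 10, z = 0.2588, p = 0.795809, fail to reject H0.


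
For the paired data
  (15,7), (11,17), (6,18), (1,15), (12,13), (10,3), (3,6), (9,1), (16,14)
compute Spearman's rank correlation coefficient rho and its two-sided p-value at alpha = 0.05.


Step 1: Rank x and y separately (midranks; no ties here).
rank(x): 15->8, 11->6, 6->3, 1->1, 12->7, 10->5, 3->2, 9->4, 16->9
rank(y): 7->4, 17->8, 18->9, 15->7, 13->5, 3->2, 6->3, 1->1, 14->6
Step 2: d_i = R_x(i) - R_y(i); compute d_i^2.
  (8-4)^2=16, (6-8)^2=4, (3-9)^2=36, (1-7)^2=36, (7-5)^2=4, (5-2)^2=9, (2-3)^2=1, (4-1)^2=9, (9-6)^2=9
sum(d^2) = 124.
Step 3: rho = 1 - 6*124 / (9*(9^2 - 1)) = 1 - 744/720 = -0.033333.
Step 4: Under H0, t = rho * sqrt((n-2)/(1-rho^2)) = -0.0882 ~ t(7).
Step 5: Two-sided p-value from the t-distribution with 7 df = 0.932157.
Step 6: alpha = 0.05. fail to reject H0.

rho = -0.0333, p = 0.932157, fail to reject H0 at alpha = 0.05.


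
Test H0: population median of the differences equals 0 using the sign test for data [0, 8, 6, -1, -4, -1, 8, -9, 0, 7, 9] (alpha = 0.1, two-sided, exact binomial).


Step 1: Discard zero differences. Original n = 11; n_eff = number of nonzero differences = 9.
Nonzero differences (with sign): +8, +6, -1, -4, -1, +8, -9, +7, +9
Step 2: Count signs: positive = 5, negative = 4.
Step 3: Under H0: P(positive) = 0.5, so the number of positives S ~ Bin(9, 0.5).
Step 4: Two-sided exact p-value = sum of Bin(9,0.5) probabilities at or below the observed probability = 1.000000.
Step 5: alpha = 0.1. fail to reject H0.

n_eff = 9, pos = 5, neg = 4, p = 1.000000, fail to reject H0.


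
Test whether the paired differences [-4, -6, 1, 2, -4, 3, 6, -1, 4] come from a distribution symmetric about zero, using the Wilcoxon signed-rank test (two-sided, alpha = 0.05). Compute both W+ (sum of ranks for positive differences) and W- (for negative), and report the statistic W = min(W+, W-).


Step 1: Drop any zero differences (none here) and take |d_i|.
|d| = [4, 6, 1, 2, 4, 3, 6, 1, 4]
Step 2: Midrank |d_i| (ties get averaged ranks).
ranks: |4|->6, |6|->8.5, |1|->1.5, |2|->3, |4|->6, |3|->4, |6|->8.5, |1|->1.5, |4|->6
Step 3: Attach original signs; sum ranks with positive sign and with negative sign.
W+ = 1.5 + 3 + 4 + 8.5 + 6 = 23
W- = 6 + 8.5 + 6 + 1.5 = 22
(Check: W+ + W- = 45 should equal n(n+1)/2 = 45.)
Step 4: Test statistic W = min(W+, W-) = 22.
Step 5: Ties in |d|, so use the tie-corrected normal approximation.
        E[W] = n(n+1)/4 = 9*10/4 = 22.5.
        Tie groups: |d|=1 (t=2), |d|=4 (t=3), |d|=6 (t=2); sum(t^3 - t) = 36.
        Var[W] = n(n+1)(2n+1)/24 - sum(t^3-t)/48 = 1710/24 - 36/48 = 70.5.
        z = (W - E[W]) / sqrt(Var[W]) = (22 - 22.5) / 8.3964 = -0.0595.
        Two-sided p = 2*Phi(z) = 0.952515.
Step 6: alpha = 0.05. fail to reject H0.

W+ = 23, W- = 22, W = min = 22, p = 0.952515, fail to reject H0.


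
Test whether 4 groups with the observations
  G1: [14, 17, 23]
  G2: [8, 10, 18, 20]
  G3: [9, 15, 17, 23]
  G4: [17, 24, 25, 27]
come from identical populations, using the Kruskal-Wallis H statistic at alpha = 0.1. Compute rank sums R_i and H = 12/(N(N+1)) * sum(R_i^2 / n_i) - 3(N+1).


Step 1: Combine all N = 15 observations and assign midranks.
sorted (value, group, rank): (8,G2,1), (9,G3,2), (10,G2,3), (14,G1,4), (15,G3,5), (17,G1,7), (17,G3,7), (17,G4,7), (18,G2,9), (20,G2,10), (23,G1,11.5), (23,G3,11.5), (24,G4,13), (25,G4,14), (27,G4,15)
Step 2: Sum ranks within each group.
R_1 = 22.5 (n_1 = 3)
R_2 = 23 (n_2 = 4)
R_3 = 25.5 (n_3 = 4)
R_4 = 49 (n_4 = 4)
Step 3: H = 12/(N(N+1)) * sum(R_i^2/n_i) - 3(N+1)
     = 12/(15*16) * (22.5^2/3 + 23^2/4 + 25.5^2/4 + 49^2/4) - 3*16
     = 0.050000 * 1063.81 - 48
     = 5.190625.
Step 4: Ties present; correction factor C = 1 - 30/(15^3 - 15) = 0.991071. Corrected H = 5.190625 / 0.991071 = 5.237387.
Step 5: Under H0, H ~ chi^2(3); p-value = 0.155217.
Step 6: alpha = 0.1. fail to reject H0.

H = 5.2374, df = 3, p = 0.155217, fail to reject H0.


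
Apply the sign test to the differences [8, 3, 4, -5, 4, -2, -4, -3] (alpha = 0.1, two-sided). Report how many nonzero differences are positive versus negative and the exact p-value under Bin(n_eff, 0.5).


Step 1: Discard zero differences. Original n = 8; n_eff = number of nonzero differences = 8.
Nonzero differences (with sign): +8, +3, +4, -5, +4, -2, -4, -3
Step 2: Count signs: positive = 4, negative = 4.
Step 3: Under H0: P(positive) = 0.5, so the number of positives S ~ Bin(8, 0.5).
Step 4: Two-sided exact p-value = sum of Bin(8,0.5) probabilities at or below the observed probability = 1.000000.
Step 5: alpha = 0.1. fail to reject H0.

n_eff = 8, pos = 4, neg = 4, p = 1.000000, fail to reject H0.


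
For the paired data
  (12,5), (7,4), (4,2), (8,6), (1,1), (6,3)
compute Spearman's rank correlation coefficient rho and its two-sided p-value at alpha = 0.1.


Step 1: Rank x and y separately (midranks; no ties here).
rank(x): 12->6, 7->4, 4->2, 8->5, 1->1, 6->3
rank(y): 5->5, 4->4, 2->2, 6->6, 1->1, 3->3
Step 2: d_i = R_x(i) - R_y(i); compute d_i^2.
  (6-5)^2=1, (4-4)^2=0, (2-2)^2=0, (5-6)^2=1, (1-1)^2=0, (3-3)^2=0
sum(d^2) = 2.
Step 3: rho = 1 - 6*2 / (6*(6^2 - 1)) = 1 - 12/210 = 0.942857.
Step 4: Under H0, t = rho * sqrt((n-2)/(1-rho^2)) = 5.6595 ~ t(4).
Step 5: Two-sided p-value from the t-distribution with 4 df = 0.004805.
Step 6: alpha = 0.1. reject H0.

rho = 0.9429, p = 0.004805, reject H0 at alpha = 0.1.


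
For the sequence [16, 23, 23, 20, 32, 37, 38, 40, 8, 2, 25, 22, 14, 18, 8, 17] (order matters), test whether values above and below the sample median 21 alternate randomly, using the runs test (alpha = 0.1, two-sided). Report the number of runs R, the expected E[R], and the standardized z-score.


Step 1: Compute median = 21; label A = above, B = below.
Labels in order: BAABAAAABBAABBBB  (n_A = 8, n_B = 8)
Step 2: Count runs R = 7.
Step 3: Under H0 (random ordering), E[R] = 2*n_A*n_B/(n_A+n_B) + 1 = 2*8*8/16 + 1 = 9.0000.
        Var[R] = 2*n_A*n_B*(2*n_A*n_B - n_A - n_B) / ((n_A+n_B)^2 * (n_A+n_B-1)) = 14336/3840 = 3.7333.
        SD[R] = 1.9322.
Step 4: Continuity-corrected z = (R + 0.5 - E[R]) / SD[R] = (7 + 0.5 - 9.0000) / 1.9322 = -0.7763.
Step 5: Two-sided p-value via normal approximation = 2*(1 - Phi(|z|)) = 0.437558.
Step 6: alpha = 0.1. fail to reject H0.

R = 7, z = -0.7763, p = 0.437558, fail to reject H0.


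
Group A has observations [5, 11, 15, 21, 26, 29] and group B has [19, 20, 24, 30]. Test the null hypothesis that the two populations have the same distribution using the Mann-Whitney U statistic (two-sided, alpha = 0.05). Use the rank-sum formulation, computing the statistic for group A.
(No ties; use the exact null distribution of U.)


Step 1: Combine and sort all 10 observations; assign midranks.
sorted (value, group): (5,X), (11,X), (15,X), (19,Y), (20,Y), (21,X), (24,Y), (26,X), (29,X), (30,Y)
ranks: 5->1, 11->2, 15->3, 19->4, 20->5, 21->6, 24->7, 26->8, 29->9, 30->10
Step 2: Rank sum for X: R1 = 1 + 2 + 3 + 6 + 8 + 9 = 29.
Step 3: U_X = R1 - n1(n1+1)/2 = 29 - 6*7/2 = 29 - 21 = 8.
       U_Y = n1*n2 - U_X = 24 - 8 = 16.
Step 4: No ties, so the exact null distribution of U (based on enumerating the C(10,6) = 210 equally likely rank assignments) gives the two-sided p-value.
Step 5: p-value = 0.476190; compare to alpha = 0.05. fail to reject H0.

U_X = 8, p = 0.476190, fail to reject H0 at alpha = 0.05.


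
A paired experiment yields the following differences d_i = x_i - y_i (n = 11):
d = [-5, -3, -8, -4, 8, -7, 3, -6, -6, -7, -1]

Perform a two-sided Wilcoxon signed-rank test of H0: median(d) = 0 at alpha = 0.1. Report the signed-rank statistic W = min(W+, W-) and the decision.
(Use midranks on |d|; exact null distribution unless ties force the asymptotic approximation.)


Step 1: Drop any zero differences (none here) and take |d_i|.
|d| = [5, 3, 8, 4, 8, 7, 3, 6, 6, 7, 1]
Step 2: Midrank |d_i| (ties get averaged ranks).
ranks: |5|->5, |3|->2.5, |8|->10.5, |4|->4, |8|->10.5, |7|->8.5, |3|->2.5, |6|->6.5, |6|->6.5, |7|->8.5, |1|->1
Step 3: Attach original signs; sum ranks with positive sign and with negative sign.
W+ = 10.5 + 2.5 = 13
W- = 5 + 2.5 + 10.5 + 4 + 8.5 + 6.5 + 6.5 + 8.5 + 1 = 53
(Check: W+ + W- = 66 should equal n(n+1)/2 = 66.)
Step 4: Test statistic W = min(W+, W-) = 13.
Step 5: Ties in |d|, so use the tie-corrected normal approximation.
        E[W] = n(n+1)/4 = 11*12/4 = 33.
        Tie groups: |d|=3 (t=2), |d|=6 (t=2), |d|=7 (t=2), |d|=8 (t=2); sum(t^3 - t) = 24.
        Var[W] = n(n+1)(2n+1)/24 - sum(t^3-t)/48 = 3036/24 - 24/48 = 126.
        z = (W - E[W]) / sqrt(Var[W]) = (13 - 33) / 11.2250 = -1.7817.
        Two-sided p = 2*Phi(z) = 0.074791.
Step 6: alpha = 0.1. reject H0.

W+ = 13, W- = 53, W = min = 13, p = 0.074791, reject H0.


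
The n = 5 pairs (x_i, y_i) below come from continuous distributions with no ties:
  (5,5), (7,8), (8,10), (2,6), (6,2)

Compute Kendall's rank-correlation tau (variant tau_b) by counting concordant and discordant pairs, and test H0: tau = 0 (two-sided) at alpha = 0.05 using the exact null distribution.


Step 1: Enumerate the 10 unordered pairs (i,j) with i<j and classify each by sign(x_j-x_i) * sign(y_j-y_i).
  (1,2):dx=+2,dy=+3->C; (1,3):dx=+3,dy=+5->C; (1,4):dx=-3,dy=+1->D; (1,5):dx=+1,dy=-3->D
  (2,3):dx=+1,dy=+2->C; (2,4):dx=-5,dy=-2->C; (2,5):dx=-1,dy=-6->C; (3,4):dx=-6,dy=-4->C
  (3,5):dx=-2,dy=-8->C; (4,5):dx=+4,dy=-4->D
Step 2: C = 7, D = 3, total pairs = 10.
Step 3: tau = (C - D)/(n(n-1)/2) = (7 - 3)/10 = 0.400000.
Step 4: Exact two-sided p-value (enumerate n! = 120 permutations of y under H0): p = 0.483333.
Step 5: alpha = 0.05. fail to reject H0.

tau_b = 0.4000 (C=7, D=3), p = 0.483333, fail to reject H0.


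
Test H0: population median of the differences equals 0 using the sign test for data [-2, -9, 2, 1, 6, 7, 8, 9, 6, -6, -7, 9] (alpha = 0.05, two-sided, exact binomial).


Step 1: Discard zero differences. Original n = 12; n_eff = number of nonzero differences = 12.
Nonzero differences (with sign): -2, -9, +2, +1, +6, +7, +8, +9, +6, -6, -7, +9
Step 2: Count signs: positive = 8, negative = 4.
Step 3: Under H0: P(positive) = 0.5, so the number of positives S ~ Bin(12, 0.5).
Step 4: Two-sided exact p-value = sum of Bin(12,0.5) probabilities at or below the observed probability = 0.387695.
Step 5: alpha = 0.05. fail to reject H0.

n_eff = 12, pos = 8, neg = 4, p = 0.387695, fail to reject H0.


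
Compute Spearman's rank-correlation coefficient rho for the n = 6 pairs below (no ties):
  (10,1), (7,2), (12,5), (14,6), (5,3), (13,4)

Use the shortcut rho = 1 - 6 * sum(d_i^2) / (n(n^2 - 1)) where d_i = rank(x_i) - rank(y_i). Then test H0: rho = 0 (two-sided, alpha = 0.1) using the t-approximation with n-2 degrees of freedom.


Step 1: Rank x and y separately (midranks; no ties here).
rank(x): 10->3, 7->2, 12->4, 14->6, 5->1, 13->5
rank(y): 1->1, 2->2, 5->5, 6->6, 3->3, 4->4
Step 2: d_i = R_x(i) - R_y(i); compute d_i^2.
  (3-1)^2=4, (2-2)^2=0, (4-5)^2=1, (6-6)^2=0, (1-3)^2=4, (5-4)^2=1
sum(d^2) = 10.
Step 3: rho = 1 - 6*10 / (6*(6^2 - 1)) = 1 - 60/210 = 0.714286.
Step 4: Under H0, t = rho * sqrt((n-2)/(1-rho^2)) = 2.0412 ~ t(4).
Step 5: Two-sided p-value from the t-distribution with 4 df = 0.110787.
Step 6: alpha = 0.1. fail to reject H0.

rho = 0.7143, p = 0.110787, fail to reject H0 at alpha = 0.1.


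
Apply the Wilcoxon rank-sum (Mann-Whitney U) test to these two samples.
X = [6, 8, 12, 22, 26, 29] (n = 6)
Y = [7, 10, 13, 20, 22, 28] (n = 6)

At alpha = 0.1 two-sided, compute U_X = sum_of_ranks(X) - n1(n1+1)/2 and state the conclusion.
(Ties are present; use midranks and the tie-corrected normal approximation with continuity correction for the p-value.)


Step 1: Combine and sort all 12 observations; assign midranks.
sorted (value, group): (6,X), (7,Y), (8,X), (10,Y), (12,X), (13,Y), (20,Y), (22,X), (22,Y), (26,X), (28,Y), (29,X)
ranks: 6->1, 7->2, 8->3, 10->4, 12->5, 13->6, 20->7, 22->8.5, 22->8.5, 26->10, 28->11, 29->12
Step 2: Rank sum for X: R1 = 1 + 3 + 5 + 8.5 + 10 + 12 = 39.5.
Step 3: U_X = R1 - n1(n1+1)/2 = 39.5 - 6*7/2 = 39.5 - 21 = 18.5.
       U_Y = n1*n2 - U_X = 36 - 18.5 = 17.5.
Step 4: Ties are present, so use the tie-corrected normal approximation (with continuity correction) for the p-value.
Step 5: p-value = 1.000000; compare to alpha = 0.1. fail to reject H0.

U_X = 18.5, p = 1.000000, fail to reject H0 at alpha = 0.1.


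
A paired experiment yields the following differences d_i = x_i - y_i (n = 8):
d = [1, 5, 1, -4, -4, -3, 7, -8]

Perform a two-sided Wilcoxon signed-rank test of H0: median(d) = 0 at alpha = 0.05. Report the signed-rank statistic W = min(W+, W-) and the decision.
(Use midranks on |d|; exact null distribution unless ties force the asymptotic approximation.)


Step 1: Drop any zero differences (none here) and take |d_i|.
|d| = [1, 5, 1, 4, 4, 3, 7, 8]
Step 2: Midrank |d_i| (ties get averaged ranks).
ranks: |1|->1.5, |5|->6, |1|->1.5, |4|->4.5, |4|->4.5, |3|->3, |7|->7, |8|->8
Step 3: Attach original signs; sum ranks with positive sign and with negative sign.
W+ = 1.5 + 6 + 1.5 + 7 = 16
W- = 4.5 + 4.5 + 3 + 8 = 20
(Check: W+ + W- = 36 should equal n(n+1)/2 = 36.)
Step 4: Test statistic W = min(W+, W-) = 16.
Step 5: Ties in |d|, so use the tie-corrected normal approximation.
        E[W] = n(n+1)/4 = 8*9/4 = 18.
        Tie groups: |d|=1 (t=2), |d|=4 (t=2); sum(t^3 - t) = 12.
        Var[W] = n(n+1)(2n+1)/24 - sum(t^3-t)/48 = 1224/24 - 12/48 = 50.75.
        z = (W - E[W]) / sqrt(Var[W]) = (16 - 18) / 7.1239 = -0.2807.
        Two-sided p = 2*Phi(z) = 0.778906.
Step 6: alpha = 0.05. fail to reject H0.

W+ = 16, W- = 20, W = min = 16, p = 0.778906, fail to reject H0.


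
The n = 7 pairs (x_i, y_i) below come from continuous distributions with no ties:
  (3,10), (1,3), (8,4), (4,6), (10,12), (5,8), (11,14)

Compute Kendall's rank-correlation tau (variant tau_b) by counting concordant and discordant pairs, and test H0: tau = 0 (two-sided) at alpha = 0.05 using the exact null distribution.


Step 1: Enumerate the 21 unordered pairs (i,j) with i<j and classify each by sign(x_j-x_i) * sign(y_j-y_i).
  (1,2):dx=-2,dy=-7->C; (1,3):dx=+5,dy=-6->D; (1,4):dx=+1,dy=-4->D; (1,5):dx=+7,dy=+2->C
  (1,6):dx=+2,dy=-2->D; (1,7):dx=+8,dy=+4->C; (2,3):dx=+7,dy=+1->C; (2,4):dx=+3,dy=+3->C
  (2,5):dx=+9,dy=+9->C; (2,6):dx=+4,dy=+5->C; (2,7):dx=+10,dy=+11->C; (3,4):dx=-4,dy=+2->D
  (3,5):dx=+2,dy=+8->C; (3,6):dx=-3,dy=+4->D; (3,7):dx=+3,dy=+10->C; (4,5):dx=+6,dy=+6->C
  (4,6):dx=+1,dy=+2->C; (4,7):dx=+7,dy=+8->C; (5,6):dx=-5,dy=-4->C; (5,7):dx=+1,dy=+2->C
  (6,7):dx=+6,dy=+6->C
Step 2: C = 16, D = 5, total pairs = 21.
Step 3: tau = (C - D)/(n(n-1)/2) = (16 - 5)/21 = 0.523810.
Step 4: Exact two-sided p-value (enumerate n! = 5040 permutations of y under H0): p = 0.136111.
Step 5: alpha = 0.05. fail to reject H0.

tau_b = 0.5238 (C=16, D=5), p = 0.136111, fail to reject H0.


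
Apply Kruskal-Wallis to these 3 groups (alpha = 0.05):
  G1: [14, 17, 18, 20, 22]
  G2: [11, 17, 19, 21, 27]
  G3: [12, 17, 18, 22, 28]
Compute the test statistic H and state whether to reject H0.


Step 1: Combine all N = 15 observations and assign midranks.
sorted (value, group, rank): (11,G2,1), (12,G3,2), (14,G1,3), (17,G1,5), (17,G2,5), (17,G3,5), (18,G1,7.5), (18,G3,7.5), (19,G2,9), (20,G1,10), (21,G2,11), (22,G1,12.5), (22,G3,12.5), (27,G2,14), (28,G3,15)
Step 2: Sum ranks within each group.
R_1 = 38 (n_1 = 5)
R_2 = 40 (n_2 = 5)
R_3 = 42 (n_3 = 5)
Step 3: H = 12/(N(N+1)) * sum(R_i^2/n_i) - 3(N+1)
     = 12/(15*16) * (38^2/5 + 40^2/5 + 42^2/5) - 3*16
     = 0.050000 * 961.6 - 48
     = 0.080000.
Step 4: Ties present; correction factor C = 1 - 36/(15^3 - 15) = 0.989286. Corrected H = 0.080000 / 0.989286 = 0.080866.
Step 5: Under H0, H ~ chi^2(2); p-value = 0.960373.
Step 6: alpha = 0.05. fail to reject H0.

H = 0.0809, df = 2, p = 0.960373, fail to reject H0.


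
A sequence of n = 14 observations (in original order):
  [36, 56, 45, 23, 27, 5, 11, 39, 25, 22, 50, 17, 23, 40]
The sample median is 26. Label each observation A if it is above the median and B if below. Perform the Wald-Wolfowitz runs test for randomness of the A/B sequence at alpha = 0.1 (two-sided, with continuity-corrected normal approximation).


Step 1: Compute median = 26; label A = above, B = below.
Labels in order: AAABABBABBABBA  (n_A = 7, n_B = 7)
Step 2: Count runs R = 9.
Step 3: Under H0 (random ordering), E[R] = 2*n_A*n_B/(n_A+n_B) + 1 = 2*7*7/14 + 1 = 8.0000.
        Var[R] = 2*n_A*n_B*(2*n_A*n_B - n_A - n_B) / ((n_A+n_B)^2 * (n_A+n_B-1)) = 8232/2548 = 3.2308.
        SD[R] = 1.7974.
Step 4: Continuity-corrected z = (R - 0.5 - E[R]) / SD[R] = (9 - 0.5 - 8.0000) / 1.7974 = 0.2782.
Step 5: Two-sided p-value via normal approximation = 2*(1 - Phi(|z|)) = 0.780879.
Step 6: alpha = 0.1. fail to reject H0.

R = 9, z = 0.2782, p = 0.780879, fail to reject H0.


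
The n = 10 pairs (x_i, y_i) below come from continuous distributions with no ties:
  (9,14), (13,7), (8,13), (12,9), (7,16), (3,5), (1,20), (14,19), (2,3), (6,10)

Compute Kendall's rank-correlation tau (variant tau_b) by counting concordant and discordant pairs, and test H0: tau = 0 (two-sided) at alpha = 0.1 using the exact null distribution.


Step 1: Enumerate the 45 unordered pairs (i,j) with i<j and classify each by sign(x_j-x_i) * sign(y_j-y_i).
  (1,2):dx=+4,dy=-7->D; (1,3):dx=-1,dy=-1->C; (1,4):dx=+3,dy=-5->D; (1,5):dx=-2,dy=+2->D
  (1,6):dx=-6,dy=-9->C; (1,7):dx=-8,dy=+6->D; (1,8):dx=+5,dy=+5->C; (1,9):dx=-7,dy=-11->C
  (1,10):dx=-3,dy=-4->C; (2,3):dx=-5,dy=+6->D; (2,4):dx=-1,dy=+2->D; (2,5):dx=-6,dy=+9->D
  (2,6):dx=-10,dy=-2->C; (2,7):dx=-12,dy=+13->D; (2,8):dx=+1,dy=+12->C; (2,9):dx=-11,dy=-4->C
  (2,10):dx=-7,dy=+3->D; (3,4):dx=+4,dy=-4->D; (3,5):dx=-1,dy=+3->D; (3,6):dx=-5,dy=-8->C
  (3,7):dx=-7,dy=+7->D; (3,8):dx=+6,dy=+6->C; (3,9):dx=-6,dy=-10->C; (3,10):dx=-2,dy=-3->C
  (4,5):dx=-5,dy=+7->D; (4,6):dx=-9,dy=-4->C; (4,7):dx=-11,dy=+11->D; (4,8):dx=+2,dy=+10->C
  (4,9):dx=-10,dy=-6->C; (4,10):dx=-6,dy=+1->D; (5,6):dx=-4,dy=-11->C; (5,7):dx=-6,dy=+4->D
  (5,8):dx=+7,dy=+3->C; (5,9):dx=-5,dy=-13->C; (5,10):dx=-1,dy=-6->C; (6,7):dx=-2,dy=+15->D
  (6,8):dx=+11,dy=+14->C; (6,9):dx=-1,dy=-2->C; (6,10):dx=+3,dy=+5->C; (7,8):dx=+13,dy=-1->D
  (7,9):dx=+1,dy=-17->D; (7,10):dx=+5,dy=-10->D; (8,9):dx=-12,dy=-16->C; (8,10):dx=-8,dy=-9->C
  (9,10):dx=+4,dy=+7->C
Step 2: C = 25, D = 20, total pairs = 45.
Step 3: tau = (C - D)/(n(n-1)/2) = (25 - 20)/45 = 0.111111.
Step 4: Exact two-sided p-value (enumerate n! = 3628800 permutations of y under H0): p = 0.727490.
Step 5: alpha = 0.1. fail to reject H0.

tau_b = 0.1111 (C=25, D=20), p = 0.727490, fail to reject H0.


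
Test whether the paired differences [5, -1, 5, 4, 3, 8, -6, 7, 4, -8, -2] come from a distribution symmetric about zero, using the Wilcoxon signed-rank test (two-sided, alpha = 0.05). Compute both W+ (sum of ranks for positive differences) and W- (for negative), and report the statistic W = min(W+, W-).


Step 1: Drop any zero differences (none here) and take |d_i|.
|d| = [5, 1, 5, 4, 3, 8, 6, 7, 4, 8, 2]
Step 2: Midrank |d_i| (ties get averaged ranks).
ranks: |5|->6.5, |1|->1, |5|->6.5, |4|->4.5, |3|->3, |8|->10.5, |6|->8, |7|->9, |4|->4.5, |8|->10.5, |2|->2
Step 3: Attach original signs; sum ranks with positive sign and with negative sign.
W+ = 6.5 + 6.5 + 4.5 + 3 + 10.5 + 9 + 4.5 = 44.5
W- = 1 + 8 + 10.5 + 2 = 21.5
(Check: W+ + W- = 66 should equal n(n+1)/2 = 66.)
Step 4: Test statistic W = min(W+, W-) = 21.5.
Step 5: Ties in |d|, so use the tie-corrected normal approximation.
        E[W] = n(n+1)/4 = 11*12/4 = 33.
        Tie groups: |d|=4 (t=2), |d|=5 (t=2), |d|=8 (t=2); sum(t^3 - t) = 18.
        Var[W] = n(n+1)(2n+1)/24 - sum(t^3-t)/48 = 3036/24 - 18/48 = 126.125.
        z = (W - E[W]) / sqrt(Var[W]) = (21.5 - 33) / 11.2305 = -1.0240.
        Two-sided p = 2*Phi(z) = 0.305838.
Step 6: alpha = 0.05. fail to reject H0.

W+ = 44.5, W- = 21.5, W = min = 21.5, p = 0.305838, fail to reject H0.


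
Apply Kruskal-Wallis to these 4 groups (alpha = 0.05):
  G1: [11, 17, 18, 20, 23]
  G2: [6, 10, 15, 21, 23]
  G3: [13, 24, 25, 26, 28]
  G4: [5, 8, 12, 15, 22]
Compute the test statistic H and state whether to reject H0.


Step 1: Combine all N = 20 observations and assign midranks.
sorted (value, group, rank): (5,G4,1), (6,G2,2), (8,G4,3), (10,G2,4), (11,G1,5), (12,G4,6), (13,G3,7), (15,G2,8.5), (15,G4,8.5), (17,G1,10), (18,G1,11), (20,G1,12), (21,G2,13), (22,G4,14), (23,G1,15.5), (23,G2,15.5), (24,G3,17), (25,G3,18), (26,G3,19), (28,G3,20)
Step 2: Sum ranks within each group.
R_1 = 53.5 (n_1 = 5)
R_2 = 43 (n_2 = 5)
R_3 = 81 (n_3 = 5)
R_4 = 32.5 (n_4 = 5)
Step 3: H = 12/(N(N+1)) * sum(R_i^2/n_i) - 3(N+1)
     = 12/(20*21) * (53.5^2/5 + 43^2/5 + 81^2/5 + 32.5^2/5) - 3*21
     = 0.028571 * 2465.7 - 63
     = 7.448571.
Step 4: Ties present; correction factor C = 1 - 12/(20^3 - 20) = 0.998496. Corrected H = 7.448571 / 0.998496 = 7.459789.
Step 5: Under H0, H ~ chi^2(3); p-value = 0.058601.
Step 6: alpha = 0.05. fail to reject H0.

H = 7.4598, df = 3, p = 0.058601, fail to reject H0.


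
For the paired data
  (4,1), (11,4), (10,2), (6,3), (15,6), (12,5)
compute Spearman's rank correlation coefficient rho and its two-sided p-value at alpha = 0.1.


Step 1: Rank x and y separately (midranks; no ties here).
rank(x): 4->1, 11->4, 10->3, 6->2, 15->6, 12->5
rank(y): 1->1, 4->4, 2->2, 3->3, 6->6, 5->5
Step 2: d_i = R_x(i) - R_y(i); compute d_i^2.
  (1-1)^2=0, (4-4)^2=0, (3-2)^2=1, (2-3)^2=1, (6-6)^2=0, (5-5)^2=0
sum(d^2) = 2.
Step 3: rho = 1 - 6*2 / (6*(6^2 - 1)) = 1 - 12/210 = 0.942857.
Step 4: Under H0, t = rho * sqrt((n-2)/(1-rho^2)) = 5.6595 ~ t(4).
Step 5: Two-sided p-value from the t-distribution with 4 df = 0.004805.
Step 6: alpha = 0.1. reject H0.

rho = 0.9429, p = 0.004805, reject H0 at alpha = 0.1.


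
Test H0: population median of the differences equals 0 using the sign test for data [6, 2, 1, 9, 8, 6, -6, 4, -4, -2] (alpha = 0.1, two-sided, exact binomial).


Step 1: Discard zero differences. Original n = 10; n_eff = number of nonzero differences = 10.
Nonzero differences (with sign): +6, +2, +1, +9, +8, +6, -6, +4, -4, -2
Step 2: Count signs: positive = 7, negative = 3.
Step 3: Under H0: P(positive) = 0.5, so the number of positives S ~ Bin(10, 0.5).
Step 4: Two-sided exact p-value = sum of Bin(10,0.5) probabilities at or below the observed probability = 0.343750.
Step 5: alpha = 0.1. fail to reject H0.

n_eff = 10, pos = 7, neg = 3, p = 0.343750, fail to reject H0.


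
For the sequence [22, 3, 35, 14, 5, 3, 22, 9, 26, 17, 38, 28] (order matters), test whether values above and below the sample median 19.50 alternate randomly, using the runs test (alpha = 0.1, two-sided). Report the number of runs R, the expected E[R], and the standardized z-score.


Step 1: Compute median = 19.50; label A = above, B = below.
Labels in order: ABABBBABABAA  (n_A = 6, n_B = 6)
Step 2: Count runs R = 9.
Step 3: Under H0 (random ordering), E[R] = 2*n_A*n_B/(n_A+n_B) + 1 = 2*6*6/12 + 1 = 7.0000.
        Var[R] = 2*n_A*n_B*(2*n_A*n_B - n_A - n_B) / ((n_A+n_B)^2 * (n_A+n_B-1)) = 4320/1584 = 2.7273.
        SD[R] = 1.6514.
Step 4: Continuity-corrected z = (R - 0.5 - E[R]) / SD[R] = (9 - 0.5 - 7.0000) / 1.6514 = 0.9083.
Step 5: Two-sided p-value via normal approximation = 2*(1 - Phi(|z|)) = 0.363722.
Step 6: alpha = 0.1. fail to reject H0.

R = 9, z = 0.9083, p = 0.363722, fail to reject H0.


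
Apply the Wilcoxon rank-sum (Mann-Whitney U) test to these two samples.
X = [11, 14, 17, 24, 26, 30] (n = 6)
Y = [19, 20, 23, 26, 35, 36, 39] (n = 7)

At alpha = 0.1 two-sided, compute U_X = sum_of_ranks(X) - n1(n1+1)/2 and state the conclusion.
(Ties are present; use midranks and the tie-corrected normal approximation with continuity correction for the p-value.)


Step 1: Combine and sort all 13 observations; assign midranks.
sorted (value, group): (11,X), (14,X), (17,X), (19,Y), (20,Y), (23,Y), (24,X), (26,X), (26,Y), (30,X), (35,Y), (36,Y), (39,Y)
ranks: 11->1, 14->2, 17->3, 19->4, 20->5, 23->6, 24->7, 26->8.5, 26->8.5, 30->10, 35->11, 36->12, 39->13
Step 2: Rank sum for X: R1 = 1 + 2 + 3 + 7 + 8.5 + 10 = 31.5.
Step 3: U_X = R1 - n1(n1+1)/2 = 31.5 - 6*7/2 = 31.5 - 21 = 10.5.
       U_Y = n1*n2 - U_X = 42 - 10.5 = 31.5.
Step 4: Ties are present, so use the tie-corrected normal approximation (with continuity correction) for the p-value.
Step 5: p-value = 0.152563; compare to alpha = 0.1. fail to reject H0.

U_X = 10.5, p = 0.152563, fail to reject H0 at alpha = 0.1.


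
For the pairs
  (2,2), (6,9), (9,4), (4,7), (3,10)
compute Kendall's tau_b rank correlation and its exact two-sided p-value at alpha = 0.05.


Step 1: Enumerate the 10 unordered pairs (i,j) with i<j and classify each by sign(x_j-x_i) * sign(y_j-y_i).
  (1,2):dx=+4,dy=+7->C; (1,3):dx=+7,dy=+2->C; (1,4):dx=+2,dy=+5->C; (1,5):dx=+1,dy=+8->C
  (2,3):dx=+3,dy=-5->D; (2,4):dx=-2,dy=-2->C; (2,5):dx=-3,dy=+1->D; (3,4):dx=-5,dy=+3->D
  (3,5):dx=-6,dy=+6->D; (4,5):dx=-1,dy=+3->D
Step 2: C = 5, D = 5, total pairs = 10.
Step 3: tau = (C - D)/(n(n-1)/2) = (5 - 5)/10 = 0.000000.
Step 4: Exact two-sided p-value (enumerate n! = 120 permutations of y under H0): p = 1.000000.
Step 5: alpha = 0.05. fail to reject H0.

tau_b = 0.0000 (C=5, D=5), p = 1.000000, fail to reject H0.


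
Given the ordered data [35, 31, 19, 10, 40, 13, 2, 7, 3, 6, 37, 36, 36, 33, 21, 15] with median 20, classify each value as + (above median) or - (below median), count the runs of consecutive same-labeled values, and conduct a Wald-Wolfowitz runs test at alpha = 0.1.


Step 1: Compute median = 20; label A = above, B = below.
Labels in order: AABBABBBBBAAAAAB  (n_A = 8, n_B = 8)
Step 2: Count runs R = 6.
Step 3: Under H0 (random ordering), E[R] = 2*n_A*n_B/(n_A+n_B) + 1 = 2*8*8/16 + 1 = 9.0000.
        Var[R] = 2*n_A*n_B*(2*n_A*n_B - n_A - n_B) / ((n_A+n_B)^2 * (n_A+n_B-1)) = 14336/3840 = 3.7333.
        SD[R] = 1.9322.
Step 4: Continuity-corrected z = (R + 0.5 - E[R]) / SD[R] = (6 + 0.5 - 9.0000) / 1.9322 = -1.2939.
Step 5: Two-sided p-value via normal approximation = 2*(1 - Phi(|z|)) = 0.195709.
Step 6: alpha = 0.1. fail to reject H0.

R = 6, z = -1.2939, p = 0.195709, fail to reject H0.


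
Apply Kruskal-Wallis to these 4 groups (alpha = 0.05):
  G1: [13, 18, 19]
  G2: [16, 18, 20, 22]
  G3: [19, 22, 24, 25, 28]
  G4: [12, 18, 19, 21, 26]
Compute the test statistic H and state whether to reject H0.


Step 1: Combine all N = 17 observations and assign midranks.
sorted (value, group, rank): (12,G4,1), (13,G1,2), (16,G2,3), (18,G1,5), (18,G2,5), (18,G4,5), (19,G1,8), (19,G3,8), (19,G4,8), (20,G2,10), (21,G4,11), (22,G2,12.5), (22,G3,12.5), (24,G3,14), (25,G3,15), (26,G4,16), (28,G3,17)
Step 2: Sum ranks within each group.
R_1 = 15 (n_1 = 3)
R_2 = 30.5 (n_2 = 4)
R_3 = 66.5 (n_3 = 5)
R_4 = 41 (n_4 = 5)
Step 3: H = 12/(N(N+1)) * sum(R_i^2/n_i) - 3(N+1)
     = 12/(17*18) * (15^2/3 + 30.5^2/4 + 66.5^2/5 + 41^2/5) - 3*18
     = 0.039216 * 1528.21 - 54
     = 5.929902.
Step 4: Ties present; correction factor C = 1 - 54/(17^3 - 17) = 0.988971. Corrected H = 5.929902 / 0.988971 = 5.996035.
Step 5: Under H0, H ~ chi^2(3); p-value = 0.111803.
Step 6: alpha = 0.05. fail to reject H0.

H = 5.9960, df = 3, p = 0.111803, fail to reject H0.


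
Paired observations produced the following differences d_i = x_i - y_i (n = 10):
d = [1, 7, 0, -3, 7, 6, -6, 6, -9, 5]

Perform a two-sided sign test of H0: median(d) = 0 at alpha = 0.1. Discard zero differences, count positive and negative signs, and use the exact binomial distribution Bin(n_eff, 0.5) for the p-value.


Step 1: Discard zero differences. Original n = 10; n_eff = number of nonzero differences = 9.
Nonzero differences (with sign): +1, +7, -3, +7, +6, -6, +6, -9, +5
Step 2: Count signs: positive = 6, negative = 3.
Step 3: Under H0: P(positive) = 0.5, so the number of positives S ~ Bin(9, 0.5).
Step 4: Two-sided exact p-value = sum of Bin(9,0.5) probabilities at or below the observed probability = 0.507812.
Step 5: alpha = 0.1. fail to reject H0.

n_eff = 9, pos = 6, neg = 3, p = 0.507812, fail to reject H0.


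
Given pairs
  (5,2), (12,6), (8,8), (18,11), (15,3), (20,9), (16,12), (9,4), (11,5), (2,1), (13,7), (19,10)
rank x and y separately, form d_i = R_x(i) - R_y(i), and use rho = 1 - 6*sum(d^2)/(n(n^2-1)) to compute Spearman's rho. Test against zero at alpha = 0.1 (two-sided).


Step 1: Rank x and y separately (midranks; no ties here).
rank(x): 5->2, 12->6, 8->3, 18->10, 15->8, 20->12, 16->9, 9->4, 11->5, 2->1, 13->7, 19->11
rank(y): 2->2, 6->6, 8->8, 11->11, 3->3, 9->9, 12->12, 4->4, 5->5, 1->1, 7->7, 10->10
Step 2: d_i = R_x(i) - R_y(i); compute d_i^2.
  (2-2)^2=0, (6-6)^2=0, (3-8)^2=25, (10-11)^2=1, (8-3)^2=25, (12-9)^2=9, (9-12)^2=9, (4-4)^2=0, (5-5)^2=0, (1-1)^2=0, (7-7)^2=0, (11-10)^2=1
sum(d^2) = 70.
Step 3: rho = 1 - 6*70 / (12*(12^2 - 1)) = 1 - 420/1716 = 0.755245.
Step 4: Under H0, t = rho * sqrt((n-2)/(1-rho^2)) = 3.6438 ~ t(10).
Step 5: Two-sided p-value from the t-distribution with 10 df = 0.004508.
Step 6: alpha = 0.1. reject H0.

rho = 0.7552, p = 0.004508, reject H0 at alpha = 0.1.


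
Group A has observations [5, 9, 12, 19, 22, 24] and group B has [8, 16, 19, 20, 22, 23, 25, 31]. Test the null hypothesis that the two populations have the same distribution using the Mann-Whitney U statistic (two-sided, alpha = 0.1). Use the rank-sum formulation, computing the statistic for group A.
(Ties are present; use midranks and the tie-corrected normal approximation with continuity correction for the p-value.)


Step 1: Combine and sort all 14 observations; assign midranks.
sorted (value, group): (5,X), (8,Y), (9,X), (12,X), (16,Y), (19,X), (19,Y), (20,Y), (22,X), (22,Y), (23,Y), (24,X), (25,Y), (31,Y)
ranks: 5->1, 8->2, 9->3, 12->4, 16->5, 19->6.5, 19->6.5, 20->8, 22->9.5, 22->9.5, 23->11, 24->12, 25->13, 31->14
Step 2: Rank sum for X: R1 = 1 + 3 + 4 + 6.5 + 9.5 + 12 = 36.
Step 3: U_X = R1 - n1(n1+1)/2 = 36 - 6*7/2 = 36 - 21 = 15.
       U_Y = n1*n2 - U_X = 48 - 15 = 33.
Step 4: Ties are present, so use the tie-corrected normal approximation (with continuity correction) for the p-value.
Step 5: p-value = 0.271435; compare to alpha = 0.1. fail to reject H0.

U_X = 15, p = 0.271435, fail to reject H0 at alpha = 0.1.


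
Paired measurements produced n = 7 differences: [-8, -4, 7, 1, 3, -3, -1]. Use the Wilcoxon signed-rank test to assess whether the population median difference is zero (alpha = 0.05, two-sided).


Step 1: Drop any zero differences (none here) and take |d_i|.
|d| = [8, 4, 7, 1, 3, 3, 1]
Step 2: Midrank |d_i| (ties get averaged ranks).
ranks: |8|->7, |4|->5, |7|->6, |1|->1.5, |3|->3.5, |3|->3.5, |1|->1.5
Step 3: Attach original signs; sum ranks with positive sign and with negative sign.
W+ = 6 + 1.5 + 3.5 = 11
W- = 7 + 5 + 3.5 + 1.5 = 17
(Check: W+ + W- = 28 should equal n(n+1)/2 = 28.)
Step 4: Test statistic W = min(W+, W-) = 11.
Step 5: Ties in |d|, so use the tie-corrected normal approximation.
        E[W] = n(n+1)/4 = 7*8/4 = 14.
        Tie groups: |d|=1 (t=2), |d|=3 (t=2); sum(t^3 - t) = 12.
        Var[W] = n(n+1)(2n+1)/24 - sum(t^3-t)/48 = 840/24 - 12/48 = 34.75.
        z = (W - E[W]) / sqrt(Var[W]) = (11 - 14) / 5.8949 = -0.5089.
        Two-sided p = 2*Phi(z) = 0.610813.
Step 6: alpha = 0.05. fail to reject H0.

W+ = 11, W- = 17, W = min = 11, p = 0.610813, fail to reject H0.


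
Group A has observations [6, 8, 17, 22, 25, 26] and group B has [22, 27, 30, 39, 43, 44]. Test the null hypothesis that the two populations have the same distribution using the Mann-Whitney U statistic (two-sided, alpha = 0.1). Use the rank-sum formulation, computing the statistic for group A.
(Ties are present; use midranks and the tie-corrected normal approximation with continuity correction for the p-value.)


Step 1: Combine and sort all 12 observations; assign midranks.
sorted (value, group): (6,X), (8,X), (17,X), (22,X), (22,Y), (25,X), (26,X), (27,Y), (30,Y), (39,Y), (43,Y), (44,Y)
ranks: 6->1, 8->2, 17->3, 22->4.5, 22->4.5, 25->6, 26->7, 27->8, 30->9, 39->10, 43->11, 44->12
Step 2: Rank sum for X: R1 = 1 + 2 + 3 + 4.5 + 6 + 7 = 23.5.
Step 3: U_X = R1 - n1(n1+1)/2 = 23.5 - 6*7/2 = 23.5 - 21 = 2.5.
       U_Y = n1*n2 - U_X = 36 - 2.5 = 33.5.
Step 4: Ties are present, so use the tie-corrected normal approximation (with continuity correction) for the p-value.
Step 5: p-value = 0.016122; compare to alpha = 0.1. reject H0.

U_X = 2.5, p = 0.016122, reject H0 at alpha = 0.1.


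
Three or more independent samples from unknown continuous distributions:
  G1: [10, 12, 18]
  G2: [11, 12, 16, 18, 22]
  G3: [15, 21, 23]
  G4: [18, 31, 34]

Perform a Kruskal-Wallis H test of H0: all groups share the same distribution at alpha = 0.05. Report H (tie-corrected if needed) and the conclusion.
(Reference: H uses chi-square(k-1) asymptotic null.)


Step 1: Combine all N = 14 observations and assign midranks.
sorted (value, group, rank): (10,G1,1), (11,G2,2), (12,G1,3.5), (12,G2,3.5), (15,G3,5), (16,G2,6), (18,G1,8), (18,G2,8), (18,G4,8), (21,G3,10), (22,G2,11), (23,G3,12), (31,G4,13), (34,G4,14)
Step 2: Sum ranks within each group.
R_1 = 12.5 (n_1 = 3)
R_2 = 30.5 (n_2 = 5)
R_3 = 27 (n_3 = 3)
R_4 = 35 (n_4 = 3)
Step 3: H = 12/(N(N+1)) * sum(R_i^2/n_i) - 3(N+1)
     = 12/(14*15) * (12.5^2/3 + 30.5^2/5 + 27^2/3 + 35^2/3) - 3*15
     = 0.057143 * 889.467 - 45
     = 5.826667.
Step 4: Ties present; correction factor C = 1 - 30/(14^3 - 14) = 0.989011. Corrected H = 5.826667 / 0.989011 = 5.891407.
Step 5: Under H0, H ~ chi^2(3); p-value = 0.117015.
Step 6: alpha = 0.05. fail to reject H0.

H = 5.8914, df = 3, p = 0.117015, fail to reject H0.


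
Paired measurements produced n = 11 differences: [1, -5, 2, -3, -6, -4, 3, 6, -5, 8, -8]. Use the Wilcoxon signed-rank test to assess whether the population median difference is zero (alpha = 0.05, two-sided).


Step 1: Drop any zero differences (none here) and take |d_i|.
|d| = [1, 5, 2, 3, 6, 4, 3, 6, 5, 8, 8]
Step 2: Midrank |d_i| (ties get averaged ranks).
ranks: |1|->1, |5|->6.5, |2|->2, |3|->3.5, |6|->8.5, |4|->5, |3|->3.5, |6|->8.5, |5|->6.5, |8|->10.5, |8|->10.5
Step 3: Attach original signs; sum ranks with positive sign and with negative sign.
W+ = 1 + 2 + 3.5 + 8.5 + 10.5 = 25.5
W- = 6.5 + 3.5 + 8.5 + 5 + 6.5 + 10.5 = 40.5
(Check: W+ + W- = 66 should equal n(n+1)/2 = 66.)
Step 4: Test statistic W = min(W+, W-) = 25.5.
Step 5: Ties in |d|, so use the tie-corrected normal approximation.
        E[W] = n(n+1)/4 = 11*12/4 = 33.
        Tie groups: |d|=3 (t=2), |d|=5 (t=2), |d|=6 (t=2), |d|=8 (t=2); sum(t^3 - t) = 24.
        Var[W] = n(n+1)(2n+1)/24 - sum(t^3-t)/48 = 3036/24 - 24/48 = 126.
        z = (W - E[W]) / sqrt(Var[W]) = (25.5 - 33) / 11.2250 = -0.6682.
        Two-sided p = 2*Phi(z) = 0.504036.
Step 6: alpha = 0.05. fail to reject H0.

W+ = 25.5, W- = 40.5, W = min = 25.5, p = 0.504036, fail to reject H0.


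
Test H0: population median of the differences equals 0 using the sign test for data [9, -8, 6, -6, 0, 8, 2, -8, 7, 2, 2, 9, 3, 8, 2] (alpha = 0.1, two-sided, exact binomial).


Step 1: Discard zero differences. Original n = 15; n_eff = number of nonzero differences = 14.
Nonzero differences (with sign): +9, -8, +6, -6, +8, +2, -8, +7, +2, +2, +9, +3, +8, +2
Step 2: Count signs: positive = 11, negative = 3.
Step 3: Under H0: P(positive) = 0.5, so the number of positives S ~ Bin(14, 0.5).
Step 4: Two-sided exact p-value = sum of Bin(14,0.5) probabilities at or below the observed probability = 0.057373.
Step 5: alpha = 0.1. reject H0.

n_eff = 14, pos = 11, neg = 3, p = 0.057373, reject H0.


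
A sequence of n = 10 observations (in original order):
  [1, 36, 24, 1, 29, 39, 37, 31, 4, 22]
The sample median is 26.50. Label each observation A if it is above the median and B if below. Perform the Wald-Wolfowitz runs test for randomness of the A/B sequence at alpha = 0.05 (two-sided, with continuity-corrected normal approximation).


Step 1: Compute median = 26.50; label A = above, B = below.
Labels in order: BABBAAAABB  (n_A = 5, n_B = 5)
Step 2: Count runs R = 5.
Step 3: Under H0 (random ordering), E[R] = 2*n_A*n_B/(n_A+n_B) + 1 = 2*5*5/10 + 1 = 6.0000.
        Var[R] = 2*n_A*n_B*(2*n_A*n_B - n_A - n_B) / ((n_A+n_B)^2 * (n_A+n_B-1)) = 2000/900 = 2.2222.
        SD[R] = 1.4907.
Step 4: Continuity-corrected z = (R + 0.5 - E[R]) / SD[R] = (5 + 0.5 - 6.0000) / 1.4907 = -0.3354.
Step 5: Two-sided p-value via normal approximation = 2*(1 - Phi(|z|)) = 0.737316.
Step 6: alpha = 0.05. fail to reject H0.

R = 5, z = -0.3354, p = 0.737316, fail to reject H0.


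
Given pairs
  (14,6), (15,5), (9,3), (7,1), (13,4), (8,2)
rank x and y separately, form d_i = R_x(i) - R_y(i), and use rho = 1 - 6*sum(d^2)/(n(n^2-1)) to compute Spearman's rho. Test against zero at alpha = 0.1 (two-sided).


Step 1: Rank x and y separately (midranks; no ties here).
rank(x): 14->5, 15->6, 9->3, 7->1, 13->4, 8->2
rank(y): 6->6, 5->5, 3->3, 1->1, 4->4, 2->2
Step 2: d_i = R_x(i) - R_y(i); compute d_i^2.
  (5-6)^2=1, (6-5)^2=1, (3-3)^2=0, (1-1)^2=0, (4-4)^2=0, (2-2)^2=0
sum(d^2) = 2.
Step 3: rho = 1 - 6*2 / (6*(6^2 - 1)) = 1 - 12/210 = 0.942857.
Step 4: Under H0, t = rho * sqrt((n-2)/(1-rho^2)) = 5.6595 ~ t(4).
Step 5: Two-sided p-value from the t-distribution with 4 df = 0.004805.
Step 6: alpha = 0.1. reject H0.

rho = 0.9429, p = 0.004805, reject H0 at alpha = 0.1.


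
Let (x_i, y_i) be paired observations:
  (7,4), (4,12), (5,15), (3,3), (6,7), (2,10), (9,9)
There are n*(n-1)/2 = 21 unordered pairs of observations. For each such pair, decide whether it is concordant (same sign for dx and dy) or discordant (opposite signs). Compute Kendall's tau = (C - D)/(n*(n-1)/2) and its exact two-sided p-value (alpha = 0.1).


Step 1: Enumerate the 21 unordered pairs (i,j) with i<j and classify each by sign(x_j-x_i) * sign(y_j-y_i).
  (1,2):dx=-3,dy=+8->D; (1,3):dx=-2,dy=+11->D; (1,4):dx=-4,dy=-1->C; (1,5):dx=-1,dy=+3->D
  (1,6):dx=-5,dy=+6->D; (1,7):dx=+2,dy=+5->C; (2,3):dx=+1,dy=+3->C; (2,4):dx=-1,dy=-9->C
  (2,5):dx=+2,dy=-5->D; (2,6):dx=-2,dy=-2->C; (2,7):dx=+5,dy=-3->D; (3,4):dx=-2,dy=-12->C
  (3,5):dx=+1,dy=-8->D; (3,6):dx=-3,dy=-5->C; (3,7):dx=+4,dy=-6->D; (4,5):dx=+3,dy=+4->C
  (4,6):dx=-1,dy=+7->D; (4,7):dx=+6,dy=+6->C; (5,6):dx=-4,dy=+3->D; (5,7):dx=+3,dy=+2->C
  (6,7):dx=+7,dy=-1->D
Step 2: C = 10, D = 11, total pairs = 21.
Step 3: tau = (C - D)/(n(n-1)/2) = (10 - 11)/21 = -0.047619.
Step 4: Exact two-sided p-value (enumerate n! = 5040 permutations of y under H0): p = 1.000000.
Step 5: alpha = 0.1. fail to reject H0.

tau_b = -0.0476 (C=10, D=11), p = 1.000000, fail to reject H0.


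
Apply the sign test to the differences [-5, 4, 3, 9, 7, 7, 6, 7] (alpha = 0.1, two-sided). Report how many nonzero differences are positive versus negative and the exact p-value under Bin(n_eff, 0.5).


Step 1: Discard zero differences. Original n = 8; n_eff = number of nonzero differences = 8.
Nonzero differences (with sign): -5, +4, +3, +9, +7, +7, +6, +7
Step 2: Count signs: positive = 7, negative = 1.
Step 3: Under H0: P(positive) = 0.5, so the number of positives S ~ Bin(8, 0.5).
Step 4: Two-sided exact p-value = sum of Bin(8,0.5) probabilities at or below the observed probability = 0.070312.
Step 5: alpha = 0.1. reject H0.

n_eff = 8, pos = 7, neg = 1, p = 0.070312, reject H0.


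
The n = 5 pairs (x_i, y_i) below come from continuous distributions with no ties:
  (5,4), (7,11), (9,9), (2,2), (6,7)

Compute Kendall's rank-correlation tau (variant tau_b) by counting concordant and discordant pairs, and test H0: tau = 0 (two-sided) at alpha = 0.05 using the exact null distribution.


Step 1: Enumerate the 10 unordered pairs (i,j) with i<j and classify each by sign(x_j-x_i) * sign(y_j-y_i).
  (1,2):dx=+2,dy=+7->C; (1,3):dx=+4,dy=+5->C; (1,4):dx=-3,dy=-2->C; (1,5):dx=+1,dy=+3->C
  (2,3):dx=+2,dy=-2->D; (2,4):dx=-5,dy=-9->C; (2,5):dx=-1,dy=-4->C; (3,4):dx=-7,dy=-7->C
  (3,5):dx=-3,dy=-2->C; (4,5):dx=+4,dy=+5->C
Step 2: C = 9, D = 1, total pairs = 10.
Step 3: tau = (C - D)/(n(n-1)/2) = (9 - 1)/10 = 0.800000.
Step 4: Exact two-sided p-value (enumerate n! = 120 permutations of y under H0): p = 0.083333.
Step 5: alpha = 0.05. fail to reject H0.

tau_b = 0.8000 (C=9, D=1), p = 0.083333, fail to reject H0.
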